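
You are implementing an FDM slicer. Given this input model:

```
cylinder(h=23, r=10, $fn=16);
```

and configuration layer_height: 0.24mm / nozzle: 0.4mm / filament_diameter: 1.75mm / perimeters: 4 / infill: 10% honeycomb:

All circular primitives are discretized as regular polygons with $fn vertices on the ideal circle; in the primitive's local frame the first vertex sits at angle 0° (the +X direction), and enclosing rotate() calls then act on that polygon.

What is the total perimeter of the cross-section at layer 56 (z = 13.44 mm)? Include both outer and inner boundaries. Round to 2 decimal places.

62.43 mm

At z = 13.44 mm: the r=10 cylinder gives a regular 16-gon of circumradius 10 (constant along its height) (perimeter = 2·16·10.000·sin(180°/16) = 62.43 mm). Overall, the cross-section is a single solid region. Total boundary length (outer) = 62.43 mm.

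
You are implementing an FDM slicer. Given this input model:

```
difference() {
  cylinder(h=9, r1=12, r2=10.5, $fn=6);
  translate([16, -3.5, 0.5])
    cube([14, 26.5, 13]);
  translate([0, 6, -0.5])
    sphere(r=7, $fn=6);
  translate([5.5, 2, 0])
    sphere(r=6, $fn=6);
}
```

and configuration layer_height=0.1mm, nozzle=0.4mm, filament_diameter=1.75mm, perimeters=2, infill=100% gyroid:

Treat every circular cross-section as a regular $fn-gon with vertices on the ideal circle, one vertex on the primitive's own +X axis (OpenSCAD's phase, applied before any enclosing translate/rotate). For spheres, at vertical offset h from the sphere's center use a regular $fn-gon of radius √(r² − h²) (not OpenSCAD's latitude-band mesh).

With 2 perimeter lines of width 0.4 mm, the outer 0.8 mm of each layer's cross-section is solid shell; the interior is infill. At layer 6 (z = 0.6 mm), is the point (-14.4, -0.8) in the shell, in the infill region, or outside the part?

outside

At z = 0.6 mm: the cone contributes a regular 6-gon of circumradius 11.900 (interpolated between r1=12 and r2=10.5 at t=0.067); the cube at (16, -3.5) is present — its section is the full 14×26.5 rectangle; the sphere at (0, 6): section is a regular 6-gon, circumradius = √(r²−h²) = √(7²−1.1²) = 6.913; the sphere at (5.5, 2): section is a regular 6-gon, circumradius = √(r²−h²) = √(6²−0.6²) = 5.970; Taking the first minus the rest: starting from the cone, the 14×26.5 cube at (16, -3.5) misses the remaining region (no effect); the r=7 sphere at (0, 6) partially overlaps it — only the 110.91 mm² overlap (of its 124.16 mm²) is removed, clipping the outline; the r=6 sphere at (5.5, 2) partially overlaps it — only the 55.38 mm² overlap (of its 92.60 mm²) is removed, clipping the outline — 2 connected regions. Overall, the cross-section has 2 separate islands. The nearest boundary edge runs (-5.95, -10.31)→(-11.90, 0.00); distance from the point to it = 2.62 mm. The point is not inside any of the regions above, so it lies outside the cross-section (2.62 mm from the nearest boundary).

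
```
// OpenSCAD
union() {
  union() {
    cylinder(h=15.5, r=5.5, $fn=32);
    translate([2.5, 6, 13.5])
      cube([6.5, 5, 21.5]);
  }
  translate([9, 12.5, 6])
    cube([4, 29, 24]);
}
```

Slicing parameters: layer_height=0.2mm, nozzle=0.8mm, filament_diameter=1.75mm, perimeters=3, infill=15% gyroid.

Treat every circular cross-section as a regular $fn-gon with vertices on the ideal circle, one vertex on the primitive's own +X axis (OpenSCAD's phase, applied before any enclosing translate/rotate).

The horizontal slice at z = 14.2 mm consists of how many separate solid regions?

At z = 14.2 mm: the r=5.5 cylinder gives a regular 32-gon of circumradius 5.5 (constant along its height); the cube at (2.5, 6) (footprint 6.5×5) is included at this height; Combining (union): the 2 present regions are separate (no shared area or edge), so areas and boundary lengths simply add and each stays a separate island — 2 connected regions; the 4×29 cube at (9, 12.5) contributes its full rectangle; Taking the union: the 2 present regions are separate (no shared area or edge), so areas and boundary lengths simply add and each stays a separate island — 3 connected regions. The result has 3 disconnected regions.

3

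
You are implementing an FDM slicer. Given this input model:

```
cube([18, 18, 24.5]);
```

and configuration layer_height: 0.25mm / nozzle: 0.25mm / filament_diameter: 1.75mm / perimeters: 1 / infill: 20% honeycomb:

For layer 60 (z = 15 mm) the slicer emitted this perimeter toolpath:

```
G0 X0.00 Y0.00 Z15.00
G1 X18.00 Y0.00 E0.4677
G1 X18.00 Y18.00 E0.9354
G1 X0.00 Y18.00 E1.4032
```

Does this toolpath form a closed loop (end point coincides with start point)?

Start point (G0): (0.00, 0.00). End point (last G1): the path does not return to the start — open.

no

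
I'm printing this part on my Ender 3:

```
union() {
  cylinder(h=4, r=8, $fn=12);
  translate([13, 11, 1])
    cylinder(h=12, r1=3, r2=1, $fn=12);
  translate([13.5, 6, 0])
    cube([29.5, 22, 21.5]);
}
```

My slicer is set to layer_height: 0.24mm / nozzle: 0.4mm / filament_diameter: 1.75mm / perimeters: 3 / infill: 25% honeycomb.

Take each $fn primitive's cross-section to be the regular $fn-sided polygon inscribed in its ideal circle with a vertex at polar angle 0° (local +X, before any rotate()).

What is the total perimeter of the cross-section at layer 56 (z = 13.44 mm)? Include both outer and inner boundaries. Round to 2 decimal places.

103.00 mm

At z = 13.44 mm: the cylinder is not intersected at this z (z outside [0, 4]); the cone at (13, 11) does not reach this height (z outside [1, 13]); the cube at (13.5, 6) is present — its section is the full 29.5×22 rectangle (perimeter 103.00 mm); Merging all regions: only the 29.5×22 cube at (13.5, 6) is present, so the union is just that shape — boundary = 103.00 mm. Overall, the cross-section is a single solid region. Total boundary length (outer) = 103.00 mm.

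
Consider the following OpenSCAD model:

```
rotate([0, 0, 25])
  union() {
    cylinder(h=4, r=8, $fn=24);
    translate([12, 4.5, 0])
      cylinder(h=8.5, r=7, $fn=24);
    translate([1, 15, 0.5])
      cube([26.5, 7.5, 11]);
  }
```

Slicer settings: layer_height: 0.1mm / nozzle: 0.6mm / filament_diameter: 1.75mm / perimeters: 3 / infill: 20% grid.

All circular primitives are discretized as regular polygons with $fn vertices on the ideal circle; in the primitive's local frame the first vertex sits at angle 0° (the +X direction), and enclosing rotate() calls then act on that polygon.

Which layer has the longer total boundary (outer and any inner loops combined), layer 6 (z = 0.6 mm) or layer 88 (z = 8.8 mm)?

layer 6 (z = 0.6 mm)

Layer 6 (z = 0.6): the r=8 cylinder gives a regular 24-gon of circumradius 8 (constant along its height) (perimeter = 2·24·8.000·sin(180°/24) = 50.12 mm); the r=7 cylinder at (12, 4.5) contributes a regular 24-gon of circumradius 7 (perimeter = 2·24·7.000·sin(180°/24) = 43.86 mm); the 26.5×7.5 cube at (1, 15) contributes its full rectangle (perimeter 68.00 mm); Taking the union: the regions partially overlap (shared area 10.80 mm²), so the edge portions inside another operand are dropped and the merged outline is re-measured after clipping — boundary = 146.03 mm; (rotated 25° about Z; rotation is an isometry so areas/perimeters/island counts are preserved). So its perimeter = 146.03 mm. Layer 88 (z = 8.8): the cylinder is not intersected at this z (z outside [0, 4]); the cylinder at (12, 4.5) is absent (z outside [0, 8.5]); the 26.5×7.5 cube at (1, 15) contributes its full rectangle (perimeter 68.00 mm); Combining (union): only the 26.5×7.5 cube at (1, 15) is present, so the union is just that shape — boundary = 68.00 mm; (whole slice rotated 25° about Z — lengths, areas and connectivity unchanged). So its perimeter = 68.00 mm. Layer 6 is larger (146.03 vs 68.00 mm).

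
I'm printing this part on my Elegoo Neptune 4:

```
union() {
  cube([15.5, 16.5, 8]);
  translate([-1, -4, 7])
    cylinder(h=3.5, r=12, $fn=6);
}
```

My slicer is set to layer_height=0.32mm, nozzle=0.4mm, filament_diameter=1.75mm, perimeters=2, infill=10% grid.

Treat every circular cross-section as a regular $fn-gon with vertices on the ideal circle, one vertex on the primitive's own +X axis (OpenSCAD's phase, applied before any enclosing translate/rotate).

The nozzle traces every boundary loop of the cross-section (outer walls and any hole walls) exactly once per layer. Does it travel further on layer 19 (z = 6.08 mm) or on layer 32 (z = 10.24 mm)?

Layer 19 (z = 6.08): the cube is present — its section is the full 15.5×16.5 rectangle (perimeter 64.00 mm); the cylinder at (-1, -4) is not intersected at this z (z outside [7, 10.5]); Taking the union: only the 15.5×16.5 cube is present, so the union is just that shape — boundary = 64.00 mm. So its perimeter = 64.00 mm. Layer 32 (z = 10.24): the cube does not reach this height (z outside [0, 8]); the r=12 cylinder at (-1, -4) contributes a regular 6-gon of circumradius 12 (perimeter = 2·6·12.000·sin(180°/6) = 72.00 mm); Combining (union): only the r=12 cylinder at (-1, -4) is present, so the union is just that shape — boundary = 72.00 mm. So its perimeter = 72.00 mm. Layer 32 is larger (72.00 vs 64.00 mm).

layer 32 (z = 10.24 mm)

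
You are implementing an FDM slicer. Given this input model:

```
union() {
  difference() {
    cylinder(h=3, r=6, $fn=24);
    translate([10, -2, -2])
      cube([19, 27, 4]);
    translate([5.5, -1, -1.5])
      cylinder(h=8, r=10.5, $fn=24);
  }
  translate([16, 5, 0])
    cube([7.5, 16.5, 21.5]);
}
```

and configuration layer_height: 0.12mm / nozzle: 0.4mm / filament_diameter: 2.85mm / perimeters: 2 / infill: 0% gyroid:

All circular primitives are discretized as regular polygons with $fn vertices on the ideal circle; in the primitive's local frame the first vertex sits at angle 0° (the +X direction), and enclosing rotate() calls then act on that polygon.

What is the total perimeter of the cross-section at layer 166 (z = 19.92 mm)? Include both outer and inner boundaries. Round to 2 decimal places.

At z = 19.92 mm: the cylinder is absent (z outside [0, 3]); the cube at (10, -2) is not intersected at this z (z outside [-2, 2]); the cylinder at (5.5, -1) does not reach this height (z outside [-1.5, 6.5]); Subtracting the remaining from the first: the first operand is absent here, so nothing remains; the 7.5×16.5 cube at (16, 5) contributes its full rectangle (perimeter 48.00 mm); Merging all regions: only the 7.5×16.5 cube at (16, 5) is present, so the union is just that shape — boundary = 48.00 mm. Overall, the cross-section is a single solid region. Total boundary length (outer) = 48.00 mm.

48.00 mm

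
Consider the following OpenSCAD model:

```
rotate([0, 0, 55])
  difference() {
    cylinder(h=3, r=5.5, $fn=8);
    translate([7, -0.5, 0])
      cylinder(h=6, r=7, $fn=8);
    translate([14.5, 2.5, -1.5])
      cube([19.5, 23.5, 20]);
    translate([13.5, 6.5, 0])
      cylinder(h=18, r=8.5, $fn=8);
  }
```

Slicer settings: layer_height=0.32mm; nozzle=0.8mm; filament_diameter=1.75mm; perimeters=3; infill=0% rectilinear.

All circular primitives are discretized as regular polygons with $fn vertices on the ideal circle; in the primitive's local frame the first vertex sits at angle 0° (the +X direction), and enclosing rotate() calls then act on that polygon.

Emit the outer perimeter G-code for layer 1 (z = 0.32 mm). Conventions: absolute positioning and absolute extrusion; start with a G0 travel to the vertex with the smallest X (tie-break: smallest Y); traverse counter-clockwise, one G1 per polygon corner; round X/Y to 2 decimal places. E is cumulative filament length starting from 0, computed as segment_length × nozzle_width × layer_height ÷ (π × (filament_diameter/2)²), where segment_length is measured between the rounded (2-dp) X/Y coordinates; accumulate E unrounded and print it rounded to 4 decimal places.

G0 X-5.42 Y-0.96 Z0.32
G1 X-3.15 Y-4.51 E0.4485
G1 X0.96 Y-5.42 E0.8965
G1 X4.51 Y-3.15 E1.3450
G1 X4.92 Y-1.29 E1.5477
G1 X0.41 Y-0.29 E2.0394
G1 X-2.47 Y4.23 E2.6098
G1 X-2.41 Y4.49 E2.6382
G1 X-4.51 Y3.15 E2.9033
G1 X-5.42 Y-0.96 E3.3514

At z = 0.32 mm: the cylinder: section is a regular 8-gon, circumradius r=5.5; the cylinder at (7, -0.5): section is a regular 8-gon, circumradius r=7; the cube at (14.5, 2.5) is present — its section is the full 19.5×23.5 rectangle; the cylinder at (13.5, 6.5): section is a regular 8-gon, circumradius r=8.5; Taking the first minus the rest: starting from the r=5.5 cylinder, the r=7 cylinder at (7, -0.5) partially overlaps it — only the 31.98 mm² overlap (of its 138.59 mm²) is removed, clipping the outline; the 19.5×23.5 cube at (14.5, 2.5) misses the remaining region (no effect); the r=8.5 cylinder at (13.5, 6.5) misses the remaining region (no effect) — 1 connected region; (rotated 55° about Z; rotation is an isometry so areas/perimeters/island counts are preserved). The outline is a single polygon with 9 vertices. Extrusion per mm of travel: 0.8 × 0.32 / (π × 0.875²) = 0.106432. Accumulating E over each segment gives final E = 3.3514.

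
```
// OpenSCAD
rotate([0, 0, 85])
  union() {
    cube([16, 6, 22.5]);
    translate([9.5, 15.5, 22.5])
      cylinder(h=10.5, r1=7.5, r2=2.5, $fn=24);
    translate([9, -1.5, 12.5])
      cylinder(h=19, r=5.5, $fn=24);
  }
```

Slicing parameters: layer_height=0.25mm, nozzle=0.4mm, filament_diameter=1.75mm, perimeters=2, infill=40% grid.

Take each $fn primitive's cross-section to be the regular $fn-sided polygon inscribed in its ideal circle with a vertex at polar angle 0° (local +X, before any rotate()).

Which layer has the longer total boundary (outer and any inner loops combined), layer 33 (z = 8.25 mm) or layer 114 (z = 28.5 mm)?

layer 114 (z = 28.5 mm)

Layer 33 (z = 8.25): the 16×6 cube contributes its full rectangle (perimeter 44.00 mm); the cone at (9.5, 15.5) is absent (z outside [22.5, 33]); the cylinder at (9, -1.5) is not intersected at this z (z outside [12.5, 31.5]); Merging all regions: only the 16×6 cube is present, so the union is just that shape — boundary = 44.00 mm; (whole slice rotated 85° about Z — lengths, areas and connectivity unchanged). So its perimeter = 44.00 mm. Layer 114 (z = 28.5): the cube does not reach this height (z outside [0, 22.5]); the cone at (9.5, 15.5) (r1=7.5→r2=2.5) has section circumradius 4.643 here — a regular 24-gon (perimeter = 2·24·4.643·sin(180°/24) = 29.09 mm); the r=5.5 cylinder at (9, -1.5) contributes a regular 24-gon of circumradius 5.5 (perimeter = 2·24·5.500·sin(180°/24) = 34.46 mm); Merging all regions: the 2 present regions are separate (no shared area or edge), so areas and boundary lengths simply add and each stays a separate island — boundary = 63.55 mm; (whole slice rotated 85° about Z — lengths, areas and connectivity unchanged). So its perimeter = 63.55 mm. Layer 114 is larger (63.55 vs 44.00 mm).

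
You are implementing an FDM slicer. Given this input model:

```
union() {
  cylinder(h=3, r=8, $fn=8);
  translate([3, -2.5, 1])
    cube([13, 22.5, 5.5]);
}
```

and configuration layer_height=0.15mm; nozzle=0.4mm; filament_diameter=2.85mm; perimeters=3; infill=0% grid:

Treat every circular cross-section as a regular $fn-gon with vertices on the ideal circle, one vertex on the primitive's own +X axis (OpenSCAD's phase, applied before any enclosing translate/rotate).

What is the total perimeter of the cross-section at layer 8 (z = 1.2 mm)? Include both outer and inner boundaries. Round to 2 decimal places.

95.06 mm

At z = 1.2 mm: the r=8 cylinder gives a regular 8-gon of circumradius 8 (constant along its height) (perimeter = 2·8·8.000·sin(180°/8) = 48.98 mm); the 13×22.5 cube at (3, -2.5) contributes its full rectangle (perimeter 71.00 mm); Merging all regions: the regions partially overlap (shared area 34.32 mm²), so the edge portions inside another operand are dropped and the merged outline is re-measured after clipping — boundary = 95.06 mm. Overall, the cross-section is a single solid region. Total boundary length (outer) = 95.06 mm.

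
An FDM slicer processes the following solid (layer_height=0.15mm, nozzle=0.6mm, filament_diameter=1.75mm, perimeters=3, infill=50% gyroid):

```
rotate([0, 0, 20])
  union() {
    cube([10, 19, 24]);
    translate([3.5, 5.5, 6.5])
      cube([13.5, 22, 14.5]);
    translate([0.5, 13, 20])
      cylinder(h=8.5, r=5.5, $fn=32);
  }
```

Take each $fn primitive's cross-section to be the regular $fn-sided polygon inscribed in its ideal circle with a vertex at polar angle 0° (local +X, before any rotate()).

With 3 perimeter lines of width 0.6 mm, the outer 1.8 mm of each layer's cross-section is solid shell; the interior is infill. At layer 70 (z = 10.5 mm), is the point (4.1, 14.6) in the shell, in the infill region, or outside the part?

infill

At z = 10.5 mm: the 10×19 cube contributes its full rectangle; the cube at (3.5, 5.5) is present — its section is the full 13.5×22 rectangle; the cylinder at (0.5, 13) does not reach this height (z outside [20, 28.5]); Taking the union: the regions partially overlap (shared area 87.75 mm²), so overlapping operands fuse into one piece — 1 connected region; (rotated 20° about Z; rotation is an isometry so areas/perimeters/island counts are preserved). Overall, the cross-section is a single solid region. Undo the 20° rotation: the query point maps to (8.846, 12.317) in the un-rotated model frame. The nearest boundary edge runs (17.00, 5.50)→(10.00, 5.50); distance from the point to it = 6.91 mm. The point is inside the cross-section and 6.91 mm from the nearest boundary — more than the 1.8 mm shell width (3 × 0.6), so it's in the infill interior.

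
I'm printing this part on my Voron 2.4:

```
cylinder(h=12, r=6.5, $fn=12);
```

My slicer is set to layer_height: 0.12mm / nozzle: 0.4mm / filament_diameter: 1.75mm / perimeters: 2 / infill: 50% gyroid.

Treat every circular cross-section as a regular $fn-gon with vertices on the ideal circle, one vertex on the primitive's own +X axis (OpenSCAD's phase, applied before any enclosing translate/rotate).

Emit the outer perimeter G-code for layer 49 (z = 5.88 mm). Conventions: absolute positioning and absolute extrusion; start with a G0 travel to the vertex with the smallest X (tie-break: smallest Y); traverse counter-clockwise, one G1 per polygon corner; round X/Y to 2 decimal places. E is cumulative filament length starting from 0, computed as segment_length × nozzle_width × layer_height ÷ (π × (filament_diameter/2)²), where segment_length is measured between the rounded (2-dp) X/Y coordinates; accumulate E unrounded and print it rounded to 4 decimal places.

At z = 5.88 mm: the cylinder: section is a regular 12-gon, circumradius r=6.5. The outline is a single polygon with 12 vertices. Extrusion per mm of travel: 0.4 × 0.12 / (π × 0.875²) = 0.019956. Accumulating E over each segment gives final E = 0.8058.

G0 X-6.50 Y0.00 Z5.88
G1 X-5.63 Y-3.25 E0.0671
G1 X-3.25 Y-5.63 E0.1343
G1 X0.00 Y-6.50 E0.2015
G1 X3.25 Y-5.63 E0.2686
G1 X5.63 Y-3.25 E0.3358
G1 X6.50 Y0.00 E0.4029
G1 X5.63 Y3.25 E0.4700
G1 X3.25 Y5.63 E0.5372
G1 X0.00 Y6.50 E0.6044
G1 X-3.25 Y5.63 E0.6715
G1 X-5.63 Y3.25 E0.7387
G1 X-6.50 Y0.00 E0.8058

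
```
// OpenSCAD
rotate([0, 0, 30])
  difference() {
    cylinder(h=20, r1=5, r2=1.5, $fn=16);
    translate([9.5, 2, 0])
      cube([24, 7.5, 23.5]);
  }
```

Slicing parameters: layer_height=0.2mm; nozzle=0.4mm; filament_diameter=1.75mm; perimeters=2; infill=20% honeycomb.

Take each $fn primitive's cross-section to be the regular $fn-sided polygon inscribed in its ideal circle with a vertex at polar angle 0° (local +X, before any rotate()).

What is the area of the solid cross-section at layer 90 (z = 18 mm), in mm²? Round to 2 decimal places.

10.48 mm²

At z = 18 mm: the cone: at t=0.900 of its height the radius interpolates to r₁+(r₂−r₁)t = 1.850, giving a regular 16-gon of that circumradius (area = (16/2)·1.850²·sin(360°/16) = 10.48 mm²); the cube at (9.5, 2) is present — its section is the full 24×7.5 rectangle (area 180.00 mm²); Taking the first minus the rest: starting from the cone (10.48 mm²), the 24×7.5 cube at (9.5, 2) misses the remaining region (no effect) — area = 10.48 mm²; (rotated 30° about Z; rotation is an isometry so areas/perimeters/island counts are preserved). Overall, the cross-section is a single solid region. Net area = 10.48 mm².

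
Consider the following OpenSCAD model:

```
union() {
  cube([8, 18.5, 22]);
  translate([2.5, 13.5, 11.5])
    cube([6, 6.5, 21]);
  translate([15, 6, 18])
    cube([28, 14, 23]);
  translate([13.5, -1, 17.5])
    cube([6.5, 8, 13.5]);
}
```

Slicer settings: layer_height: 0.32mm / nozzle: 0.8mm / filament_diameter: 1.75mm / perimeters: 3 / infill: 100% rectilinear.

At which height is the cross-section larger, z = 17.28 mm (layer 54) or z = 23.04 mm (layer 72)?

layer 72 (z = 23.04 mm)

Layer 54 (z = 17.28): the 8×18.5 cube contributes its full rectangle (area 148.00 mm²); the cube at (2.5, 13.5) is present — its section is the full 6×6.5 rectangle (area 39.00 mm²); the cube at (15, 6) is absent (z outside [18, 41]); the cube at (13.5, -1) is absent (z outside [17.5, 31]); Merging all regions: the regions partially overlap — summed areas 187.00 mm² minus the doubly-counted overlap 27.50 mm² gives 159.50 mm² — area = 159.50 mm². So its area = 159.50 mm². Layer 72 (z = 23.04): the cube is absent (z outside [0, 22]); the cube at (2.5, 13.5) (footprint 6×6.5) is included at this height (area 39.00 mm²); the 28×14 cube at (15, 6) contributes its full rectangle (area 392.00 mm²); the cube at (13.5, -1) is present — its section is the full 6.5×8 rectangle (area 52.00 mm²); Combining (union): the regions partially overlap — summed areas 483.00 mm² minus the doubly-counted overlap 5.00 mm² gives 478.00 mm² — area = 478.00 mm². So its area = 478.00 mm². Layer 72 is larger (478.00 vs 159.50 mm²).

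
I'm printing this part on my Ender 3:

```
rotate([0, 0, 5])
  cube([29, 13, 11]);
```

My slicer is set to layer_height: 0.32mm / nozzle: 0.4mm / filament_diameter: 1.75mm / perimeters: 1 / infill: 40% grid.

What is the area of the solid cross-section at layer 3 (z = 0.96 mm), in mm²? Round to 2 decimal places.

377.00 mm²

At z = 0.96 mm: the 29×13 cube contributes its full rectangle (area 377.00 mm²); (whole slice rotated 5° about Z — lengths, areas and connectivity unchanged). Overall, the cross-section is a single solid region. Net area = 377.00 mm².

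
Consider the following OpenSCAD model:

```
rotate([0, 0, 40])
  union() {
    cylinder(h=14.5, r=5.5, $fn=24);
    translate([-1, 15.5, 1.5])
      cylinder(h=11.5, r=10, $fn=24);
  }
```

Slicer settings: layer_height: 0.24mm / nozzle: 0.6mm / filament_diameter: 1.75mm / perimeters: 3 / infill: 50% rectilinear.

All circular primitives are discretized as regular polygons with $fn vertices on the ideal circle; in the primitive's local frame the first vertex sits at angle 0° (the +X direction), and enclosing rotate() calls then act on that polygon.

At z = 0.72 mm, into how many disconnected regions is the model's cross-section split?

At z = 0.72 mm: the r=5.5 cylinder contributes a regular 24-gon of circumradius 5.5; the cylinder at (-1, 15.5) does not reach this height (z outside [1.5, 13]); Taking the union: only the r=5.5 cylinder is present, so the union is just that shape — 1 connected region; (whole slice rotated 40° about Z — lengths, areas and connectivity unchanged). The result has 1 disconnected region.

1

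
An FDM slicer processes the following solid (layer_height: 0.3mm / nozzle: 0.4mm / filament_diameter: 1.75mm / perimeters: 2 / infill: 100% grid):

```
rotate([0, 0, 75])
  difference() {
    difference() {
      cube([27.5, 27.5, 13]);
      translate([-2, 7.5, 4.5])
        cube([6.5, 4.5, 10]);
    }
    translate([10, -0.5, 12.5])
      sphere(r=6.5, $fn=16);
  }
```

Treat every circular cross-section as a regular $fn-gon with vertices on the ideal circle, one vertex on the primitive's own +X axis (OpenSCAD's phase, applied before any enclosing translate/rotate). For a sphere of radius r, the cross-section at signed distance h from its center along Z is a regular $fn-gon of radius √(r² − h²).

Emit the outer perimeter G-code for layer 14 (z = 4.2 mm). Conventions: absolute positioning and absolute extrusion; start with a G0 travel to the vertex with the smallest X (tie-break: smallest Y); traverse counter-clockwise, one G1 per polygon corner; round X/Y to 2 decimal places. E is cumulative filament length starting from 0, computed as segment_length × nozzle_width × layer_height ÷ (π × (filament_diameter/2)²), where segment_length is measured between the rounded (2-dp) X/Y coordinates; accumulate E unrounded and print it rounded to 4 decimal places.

G0 X-26.56 Y7.12 Z4.20
G1 X0.00 Y0.00 E1.3719
G1 X7.12 Y26.56 E2.7437
G1 X-19.45 Y33.68 E4.1161
G1 X-26.56 Y7.12 E5.4878

At z = 4.2 mm: the cube is present — its section is the full 27.5×27.5 rectangle; the cube at (-2, 7.5) does not reach this height (z outside [4.5, 14.5]); Taking the first minus the rest: none of the subtracted shapes is present at this height, so the 27.5×27.5 cube is unchanged — 1 connected region; the sphere at (10, -0.5) does not reach this height (|z−center|=8.300 > r=6.5); After the difference (first − rest): none of the subtracted shapes is present at this height, so the result so far is unchanged — 1 connected region; (rotated 75° about Z; rotation is an isometry so areas/perimeters/island counts are preserved). The outline is a single polygon with 4 vertices. Extrusion per mm of travel: 0.4 × 0.3 / (π × 0.875²) = 0.049890. Accumulating E over each segment gives final E = 5.4878.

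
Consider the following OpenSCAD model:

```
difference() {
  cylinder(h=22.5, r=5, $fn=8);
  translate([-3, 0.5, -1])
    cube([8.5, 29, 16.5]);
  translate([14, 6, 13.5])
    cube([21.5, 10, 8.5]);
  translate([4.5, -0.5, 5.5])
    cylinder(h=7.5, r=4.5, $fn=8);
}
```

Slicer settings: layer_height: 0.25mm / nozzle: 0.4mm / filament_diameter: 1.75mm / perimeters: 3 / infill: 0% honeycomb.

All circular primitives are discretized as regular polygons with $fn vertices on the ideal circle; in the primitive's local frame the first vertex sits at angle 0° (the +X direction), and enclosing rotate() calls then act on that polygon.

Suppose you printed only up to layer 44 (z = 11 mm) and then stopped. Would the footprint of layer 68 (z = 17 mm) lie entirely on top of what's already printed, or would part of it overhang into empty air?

Compare the two slices. At z = 11: the r=5 cylinder gives a regular 8-gon of circumradius 5 (constant along its height) (area = (8/2)·5.000²·sin(360°/8) = 70.71 mm²); the cube at (-3, 0.5) is present — its section is the full 8.5×29 rectangle (area 246.50 mm²); the cube at (14, 6) does not reach this height (z outside [13.5, 22]); the r=4.5 cylinder at (4.5, -0.5) gives a regular 8-gon of circumradius 4.5 (constant along its height) (area = (8/2)·4.500²·sin(360°/8) = 57.28 mm²); Taking the first minus the rest: starting from the r=5 cylinder (70.71 mm²), the 8.5×29 cube at (-3, 0.5) partially overlaps it — only the 26.87 mm² overlap (of its 246.50 mm²) is removed, clipping the outline; the r=4.5 cylinder at (4.5, -0.5) partially overlaps it — only the 16.08 mm² overlap (of its 57.28 mm²) is removed, clipping the outline — area = 27.76 mm². At z = 17: the cylinder: section is a regular 8-gon, circumradius r=5 (area = (8/2)·5.000²·sin(360°/8) = 70.71 mm²); the cube at (-3, 0.5) is not intersected at this z (z outside [-1, 15.5]); the cube at (14, 6) (footprint 21.5×10) is included at this height (area 215.00 mm²); the cylinder at (4.5, -0.5) does not reach this height (z outside [5.5, 13]); Taking the first minus the rest: starting from the r=5 cylinder (70.71 mm²), the 21.5×10 cube at (14, 6) misses the remaining region (no effect) — area = 70.71 mm². Checking containment: at z = 17 the cross-section extends beyond the z = 11 cross-section by about 42.95 mm².

part overhangs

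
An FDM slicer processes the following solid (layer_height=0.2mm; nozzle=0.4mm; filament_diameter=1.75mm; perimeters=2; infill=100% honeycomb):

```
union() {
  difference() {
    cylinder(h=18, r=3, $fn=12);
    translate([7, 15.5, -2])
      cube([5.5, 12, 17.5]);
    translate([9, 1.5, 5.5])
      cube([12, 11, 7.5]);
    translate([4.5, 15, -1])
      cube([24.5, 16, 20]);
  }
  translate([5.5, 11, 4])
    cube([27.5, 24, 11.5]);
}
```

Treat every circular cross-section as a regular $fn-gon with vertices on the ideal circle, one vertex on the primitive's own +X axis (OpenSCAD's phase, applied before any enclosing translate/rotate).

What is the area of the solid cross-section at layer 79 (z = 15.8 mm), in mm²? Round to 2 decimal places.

27.00 mm²

At z = 15.8 mm: the r=3 cylinder contributes a regular 12-gon of circumradius 3 (area = (12/2)·3.000²·sin(360°/12) = 27.00 mm²); the cube at (7, 15.5) does not reach this height (z outside [-2, 15.5]); the cube at (9, 1.5) does not reach this height (z outside [5.5, 13]); the 24.5×16 cube at (4.5, 15) contributes its full rectangle (area 392.00 mm²); After the difference (first − rest): starting from the r=3 cylinder (27.00 mm²), the 24.5×16 cube at (4.5, 15) misses the remaining region (no effect) — area = 27.00 mm²; the cube at (5.5, 11) does not reach this height (z outside [4, 15.5]); Taking the union: only the result so far is present, so the union is just that shape — area = 27.00 mm². Overall, the cross-section is a single solid region. Net area = 27.00 mm².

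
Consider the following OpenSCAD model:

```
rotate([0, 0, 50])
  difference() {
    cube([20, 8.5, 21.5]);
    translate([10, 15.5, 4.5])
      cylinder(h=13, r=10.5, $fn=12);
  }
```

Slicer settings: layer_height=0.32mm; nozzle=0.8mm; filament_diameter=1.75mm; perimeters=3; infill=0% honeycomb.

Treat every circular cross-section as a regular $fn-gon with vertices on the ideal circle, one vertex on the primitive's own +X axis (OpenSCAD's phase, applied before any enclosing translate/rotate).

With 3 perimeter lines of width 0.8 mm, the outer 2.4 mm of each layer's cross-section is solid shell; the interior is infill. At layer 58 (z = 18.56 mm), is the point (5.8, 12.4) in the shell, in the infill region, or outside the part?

infill

At z = 18.56 mm: the cube (footprint 20×8.5) is included at this height; the cylinder at (10, 15.5) is not intersected at this z (z outside [4.5, 17.5]); After the difference (first − rest): none of the subtracted shapes is present at this height, so the 20×8.5 cube is unchanged — 1 connected region; (whole slice rotated 50° about Z — lengths, areas and connectivity unchanged). Overall, the cross-section is a single solid region. Undo the 50° rotation: the query point maps to (13.227, 3.528) in the un-rotated model frame. The nearest boundary edge runs (0.00, 0.00)→(20.00, 0.00); distance from the point to it = 3.53 mm. The point is inside the cross-section and 3.53 mm from the nearest boundary — more than the 2.4 mm shell width (3 × 0.8), so it's in the infill interior.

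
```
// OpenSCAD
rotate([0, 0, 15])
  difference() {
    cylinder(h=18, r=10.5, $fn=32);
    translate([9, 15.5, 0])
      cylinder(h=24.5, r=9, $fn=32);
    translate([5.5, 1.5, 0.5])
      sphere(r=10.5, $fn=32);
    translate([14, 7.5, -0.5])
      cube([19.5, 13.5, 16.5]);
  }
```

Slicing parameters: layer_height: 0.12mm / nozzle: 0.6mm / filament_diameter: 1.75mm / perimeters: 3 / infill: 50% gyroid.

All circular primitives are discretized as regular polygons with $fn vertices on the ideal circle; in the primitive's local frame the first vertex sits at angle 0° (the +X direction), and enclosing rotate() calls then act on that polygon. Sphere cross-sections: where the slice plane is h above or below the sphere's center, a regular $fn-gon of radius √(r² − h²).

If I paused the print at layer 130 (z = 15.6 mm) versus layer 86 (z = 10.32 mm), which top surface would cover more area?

layer 130 (z = 15.6 mm)

Layer 130 (z = 15.6): the r=10.5 cylinder gives a regular 32-gon of circumradius 10.5 (constant along its height) (area = (32/2)·10.500²·sin(360°/32) = 344.14 mm²); the r=9 cylinder at (9, 15.5) gives a regular 32-gon of circumradius 9 (constant along its height) (area = (32/2)·9.000²·sin(360°/32) = 252.84 mm²); the sphere at (5.5, 1.5) is not intersected at this z (|z−center|=15.100 > r=10.5); the cube at (14, 7.5) (footprint 19.5×13.5) is included at this height (area 263.25 mm²); Taking the first minus the rest: starting from the r=10.5 cylinder (344.14 mm²), the r=9 cylinder at (9, 15.5) partially overlaps it — only the 7.63 mm² overlap (of its 252.84 mm²) is removed, clipping the outline; the 19.5×13.5 cube at (14, 7.5) misses the remaining region (no effect) — area = 336.51 mm²; (rotated 15° about Z; rotation is an isometry so areas/perimeters/island counts are preserved). So its area = 336.51 mm². Layer 86 (z = 10.32): the r=10.5 cylinder contributes a regular 32-gon of circumradius 10.5 (area = (32/2)·10.500²·sin(360°/32) = 344.14 mm²); the r=9 cylinder at (9, 15.5) contributes a regular 32-gon of circumradius 9 (area = (32/2)·9.000²·sin(360°/32) = 252.84 mm²); the r=10.5 sphere at (5.5, 1.5) contributes a regular 32-gon of circumradius √(10.5²−9.82²) = 3.717 (area = (32/2)·3.717²·sin(360°/32) = 43.13 mm²); the 19.5×13.5 cube at (14, 7.5) contributes its full rectangle (area 263.25 mm²); Taking the first minus the rest: starting from the r=10.5 cylinder (344.14 mm²), the r=9 cylinder at (9, 15.5) partially overlaps it — only the 7.63 mm² overlap (of its 252.84 mm²) is removed, clipping the outline; the r=10.5 sphere at (5.5, 1.5) lies wholly inside it (removes its full 43.13 mm² and its 23.32 mm outline becomes a hole wall); the 19.5×13.5 cube at (14, 7.5) misses the remaining region (no effect) — area = 293.38 mm²; (rotated 15° about Z; rotation is an isometry so areas/perimeters/island counts are preserved). So its area = 293.38 mm². Layer 130 is larger (336.51 vs 293.38 mm²).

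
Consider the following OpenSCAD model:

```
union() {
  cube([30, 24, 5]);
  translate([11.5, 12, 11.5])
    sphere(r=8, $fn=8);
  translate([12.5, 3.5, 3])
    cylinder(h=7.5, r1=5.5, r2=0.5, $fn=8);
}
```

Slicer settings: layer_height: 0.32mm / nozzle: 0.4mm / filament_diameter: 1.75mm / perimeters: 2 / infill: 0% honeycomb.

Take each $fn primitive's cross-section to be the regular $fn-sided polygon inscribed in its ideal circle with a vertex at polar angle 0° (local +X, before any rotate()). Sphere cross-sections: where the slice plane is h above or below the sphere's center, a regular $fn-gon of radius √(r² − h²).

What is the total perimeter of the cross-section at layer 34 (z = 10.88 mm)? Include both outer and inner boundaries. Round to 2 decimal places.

At z = 10.88 mm: the cube is absent (z outside [0, 5]); the sphere at (11.5, 12): section is a regular 8-gon, circumradius = √(r²−h²) = √(8²−0.62²) = 7.976 (perimeter = 2·8·7.976·sin(180°/8) = 48.84 mm); the cone at (12.5, 3.5) is absent (z outside [3, 10.5]); Combining (union): only the r=8 sphere at (11.5, 12) is present, so the union is just that shape — boundary = 48.84 mm. Overall, the cross-section is a single solid region. Total boundary length (outer) = 48.84 mm.

48.84 mm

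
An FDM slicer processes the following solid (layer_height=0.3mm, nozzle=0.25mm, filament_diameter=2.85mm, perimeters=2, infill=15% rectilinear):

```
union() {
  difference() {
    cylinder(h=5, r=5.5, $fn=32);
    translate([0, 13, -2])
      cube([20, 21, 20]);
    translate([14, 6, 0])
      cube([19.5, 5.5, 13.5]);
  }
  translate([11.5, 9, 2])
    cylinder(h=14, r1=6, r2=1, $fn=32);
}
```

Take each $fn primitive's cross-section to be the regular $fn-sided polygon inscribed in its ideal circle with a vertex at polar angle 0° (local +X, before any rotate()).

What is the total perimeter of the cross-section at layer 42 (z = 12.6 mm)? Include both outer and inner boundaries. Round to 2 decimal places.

13.89 mm

At z = 12.6 mm: the cylinder does not reach this height (z outside [0, 5]); the cube at (0, 13) is present — its section is the full 20×21 rectangle (perimeter 82.00 mm); the cube at (14, 6) (footprint 19.5×5.5) is included at this height (perimeter 50.00 mm); Subtracting the remaining from the first: the first operand is absent here, so nothing remains; the cone at (11.5, 9): at t=0.757 of its height the radius interpolates to r₁+(r₂−r₁)t = 2.214, giving a regular 32-gon of that circumradius (perimeter = 2·32·2.214·sin(180°/32) = 13.89 mm); Taking the union: only the cone at (11.5, 9) is present, so the union is just that shape — boundary = 13.89 mm. Overall, the cross-section is a single solid region. Total boundary length (outer) = 13.89 mm.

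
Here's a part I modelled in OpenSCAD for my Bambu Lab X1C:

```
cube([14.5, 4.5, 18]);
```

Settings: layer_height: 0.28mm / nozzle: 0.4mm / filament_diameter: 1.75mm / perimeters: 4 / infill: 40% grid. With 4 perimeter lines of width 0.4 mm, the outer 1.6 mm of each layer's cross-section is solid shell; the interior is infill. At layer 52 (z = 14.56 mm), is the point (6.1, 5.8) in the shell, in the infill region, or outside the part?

outside

At z = 14.56 mm: the cube (footprint 14.5×4.5) is included at this height. Overall, the cross-section is a single solid region. The nearest boundary edge runs (14.50, 4.50)→(0.00, 4.50); distance from the point to it = 1.30 mm. The point is not inside any of the regions above, so it lies outside the cross-section (1.30 mm from the nearest boundary).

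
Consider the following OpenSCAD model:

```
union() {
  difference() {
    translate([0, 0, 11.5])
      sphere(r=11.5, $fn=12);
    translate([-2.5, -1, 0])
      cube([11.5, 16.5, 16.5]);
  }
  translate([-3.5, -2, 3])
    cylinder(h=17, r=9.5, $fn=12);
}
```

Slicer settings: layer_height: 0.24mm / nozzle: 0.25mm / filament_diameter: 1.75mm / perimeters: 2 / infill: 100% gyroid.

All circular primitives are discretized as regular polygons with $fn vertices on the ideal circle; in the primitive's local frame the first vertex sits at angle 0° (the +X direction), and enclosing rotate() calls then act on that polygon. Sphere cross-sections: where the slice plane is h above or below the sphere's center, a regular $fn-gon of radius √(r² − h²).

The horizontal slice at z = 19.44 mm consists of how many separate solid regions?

1

At z = 19.44 mm: the r=11.5 sphere contributes a regular 12-gon of circumradius √(11.5²−7.94²) = 8.319; the cube at (-2.5, -1) is not intersected at this z (z outside [0, 16.5]); Subtracting the remaining from the first: none of the subtracted shapes is present at this height, so the r=11.5 sphere is unchanged — 1 connected region; the r=9.5 cylinder at (-3.5, -2) gives a regular 12-gon of circumradius 9.5 (constant along its height); Combining (union): the regions partially overlap (shared area 166.79 mm²), so overlapping operands fuse into one piece — 1 connected region. The result has 1 disconnected region.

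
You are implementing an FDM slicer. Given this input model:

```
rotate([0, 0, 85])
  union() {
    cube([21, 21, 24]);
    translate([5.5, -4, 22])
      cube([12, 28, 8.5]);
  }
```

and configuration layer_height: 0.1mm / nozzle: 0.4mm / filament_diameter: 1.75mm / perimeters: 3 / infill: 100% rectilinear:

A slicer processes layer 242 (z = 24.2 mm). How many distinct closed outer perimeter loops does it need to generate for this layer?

1

At z = 24.2 mm: the cube is not intersected at this z (z outside [0, 24]); the cube at (5.5, -4) (footprint 12×28) is included at this height; Merging all regions: only the 12×28 cube at (5.5, -4) is present, so the union is just that shape — 1 connected region; (whole slice rotated 85° about Z — lengths, areas and connectivity unchanged). The result has 1 disconnected region.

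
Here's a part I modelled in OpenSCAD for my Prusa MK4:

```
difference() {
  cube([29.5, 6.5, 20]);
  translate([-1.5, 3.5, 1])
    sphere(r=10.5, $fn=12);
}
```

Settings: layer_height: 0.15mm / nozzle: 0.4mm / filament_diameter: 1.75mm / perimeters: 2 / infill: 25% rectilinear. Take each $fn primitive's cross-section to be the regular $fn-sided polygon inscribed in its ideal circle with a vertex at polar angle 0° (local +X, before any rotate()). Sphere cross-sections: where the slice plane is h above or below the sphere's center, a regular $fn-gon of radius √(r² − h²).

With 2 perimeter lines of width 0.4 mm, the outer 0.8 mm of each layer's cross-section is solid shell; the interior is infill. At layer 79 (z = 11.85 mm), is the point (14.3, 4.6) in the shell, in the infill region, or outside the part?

At z = 11.85 mm: the cube (footprint 29.5×6.5) is included at this height; the sphere at (-1.5, 3.5) does not reach this height (|z−center|=10.850 > r=10.5); Subtracting the remaining from the first: none of the subtracted shapes is present at this height, so the 29.5×6.5 cube is unchanged — 1 connected region. Overall, the cross-section is a single solid region. The nearest boundary edge runs (29.50, 6.50)→(0.00, 6.50); distance from the point to it = 1.90 mm. The point is inside the cross-section and 1.90 mm from the nearest boundary — more than the 0.8 mm shell width (2 × 0.4), so it's in the infill interior.

infill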